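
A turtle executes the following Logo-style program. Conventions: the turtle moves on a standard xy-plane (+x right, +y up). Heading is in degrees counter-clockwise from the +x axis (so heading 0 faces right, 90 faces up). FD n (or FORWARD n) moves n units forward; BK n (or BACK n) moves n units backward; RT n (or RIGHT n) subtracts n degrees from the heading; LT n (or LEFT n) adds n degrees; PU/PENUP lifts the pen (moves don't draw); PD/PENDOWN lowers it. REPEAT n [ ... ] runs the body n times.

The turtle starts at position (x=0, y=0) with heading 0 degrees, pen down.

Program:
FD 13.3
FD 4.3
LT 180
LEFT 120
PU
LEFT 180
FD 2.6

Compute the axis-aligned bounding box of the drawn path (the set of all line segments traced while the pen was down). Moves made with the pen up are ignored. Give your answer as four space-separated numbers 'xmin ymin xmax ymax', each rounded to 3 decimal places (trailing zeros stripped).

Executing turtle program step by step:
Start: pos=(0,0), heading=0, pen down
FD 13.3: (0,0) -> (13.3,0) [heading=0, draw]
FD 4.3: (13.3,0) -> (17.6,0) [heading=0, draw]
LT 180: heading 0 -> 180
LT 120: heading 180 -> 300
PU: pen up
LT 180: heading 300 -> 120
FD 2.6: (17.6,0) -> (16.3,2.252) [heading=120, move]
Final: pos=(16.3,2.252), heading=120, 2 segment(s) drawn

Segment endpoints: x in {0, 13.3, 17.6}, y in {0}
xmin=0, ymin=0, xmax=17.6, ymax=0

Answer: 0 0 17.6 0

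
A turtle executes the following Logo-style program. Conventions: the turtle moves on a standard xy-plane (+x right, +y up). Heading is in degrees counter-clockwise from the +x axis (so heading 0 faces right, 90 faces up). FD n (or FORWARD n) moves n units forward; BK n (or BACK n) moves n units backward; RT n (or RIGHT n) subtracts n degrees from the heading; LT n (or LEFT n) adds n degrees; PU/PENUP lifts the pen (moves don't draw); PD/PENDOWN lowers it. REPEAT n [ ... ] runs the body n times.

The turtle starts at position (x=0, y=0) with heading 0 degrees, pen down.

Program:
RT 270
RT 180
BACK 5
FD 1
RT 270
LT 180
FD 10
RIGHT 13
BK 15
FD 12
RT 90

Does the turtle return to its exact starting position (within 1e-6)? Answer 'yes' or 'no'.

Executing turtle program step by step:
Start: pos=(0,0), heading=0, pen down
RT 270: heading 0 -> 90
RT 180: heading 90 -> 270
BK 5: (0,0) -> (0,5) [heading=270, draw]
FD 1: (0,5) -> (0,4) [heading=270, draw]
RT 270: heading 270 -> 0
LT 180: heading 0 -> 180
FD 10: (0,4) -> (-10,4) [heading=180, draw]
RT 13: heading 180 -> 167
BK 15: (-10,4) -> (4.616,0.626) [heading=167, draw]
FD 12: (4.616,0.626) -> (-7.077,3.325) [heading=167, draw]
RT 90: heading 167 -> 77
Final: pos=(-7.077,3.325), heading=77, 5 segment(s) drawn

Start position: (0, 0)
Final position: (-7.077, 3.325)
Distance = 7.819; >= 1e-6 -> NOT closed

Answer: no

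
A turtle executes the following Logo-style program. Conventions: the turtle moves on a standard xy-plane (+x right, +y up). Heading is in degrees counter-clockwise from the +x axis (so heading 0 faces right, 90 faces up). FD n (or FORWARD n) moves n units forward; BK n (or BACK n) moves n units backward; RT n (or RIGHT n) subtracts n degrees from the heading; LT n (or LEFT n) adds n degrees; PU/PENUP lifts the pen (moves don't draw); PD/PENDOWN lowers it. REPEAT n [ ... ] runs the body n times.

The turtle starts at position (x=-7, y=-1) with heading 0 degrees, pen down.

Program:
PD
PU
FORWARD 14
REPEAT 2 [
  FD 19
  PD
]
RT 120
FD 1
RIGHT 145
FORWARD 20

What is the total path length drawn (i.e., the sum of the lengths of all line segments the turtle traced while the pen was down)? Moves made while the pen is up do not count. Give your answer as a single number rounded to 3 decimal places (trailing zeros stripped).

Answer: 40

Derivation:
Executing turtle program step by step:
Start: pos=(-7,-1), heading=0, pen down
PD: pen down
PU: pen up
FD 14: (-7,-1) -> (7,-1) [heading=0, move]
REPEAT 2 [
  -- iteration 1/2 --
  FD 19: (7,-1) -> (26,-1) [heading=0, move]
  PD: pen down
  -- iteration 2/2 --
  FD 19: (26,-1) -> (45,-1) [heading=0, draw]
  PD: pen down
]
RT 120: heading 0 -> 240
FD 1: (45,-1) -> (44.5,-1.866) [heading=240, draw]
RT 145: heading 240 -> 95
FD 20: (44.5,-1.866) -> (42.757,18.058) [heading=95, draw]
Final: pos=(42.757,18.058), heading=95, 3 segment(s) drawn

Segment lengths:
  seg 1: (26,-1) -> (45,-1), length = 19
  seg 2: (45,-1) -> (44.5,-1.866), length = 1
  seg 3: (44.5,-1.866) -> (42.757,18.058), length = 20
Total = 40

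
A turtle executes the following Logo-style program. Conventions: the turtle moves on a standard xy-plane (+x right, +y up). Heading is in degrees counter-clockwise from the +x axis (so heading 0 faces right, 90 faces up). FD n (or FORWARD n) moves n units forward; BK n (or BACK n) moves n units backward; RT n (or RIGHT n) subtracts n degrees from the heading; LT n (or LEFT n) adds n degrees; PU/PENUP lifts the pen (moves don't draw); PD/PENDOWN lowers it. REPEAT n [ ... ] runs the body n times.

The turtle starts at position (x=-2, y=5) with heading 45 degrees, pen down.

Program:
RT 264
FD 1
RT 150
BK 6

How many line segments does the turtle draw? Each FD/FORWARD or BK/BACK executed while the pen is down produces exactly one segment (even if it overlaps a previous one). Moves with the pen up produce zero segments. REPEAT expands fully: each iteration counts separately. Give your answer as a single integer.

Executing turtle program step by step:
Start: pos=(-2,5), heading=45, pen down
RT 264: heading 45 -> 141
FD 1: (-2,5) -> (-2.777,5.629) [heading=141, draw]
RT 150: heading 141 -> 351
BK 6: (-2.777,5.629) -> (-8.703,6.568) [heading=351, draw]
Final: pos=(-8.703,6.568), heading=351, 2 segment(s) drawn
Segments drawn: 2

Answer: 2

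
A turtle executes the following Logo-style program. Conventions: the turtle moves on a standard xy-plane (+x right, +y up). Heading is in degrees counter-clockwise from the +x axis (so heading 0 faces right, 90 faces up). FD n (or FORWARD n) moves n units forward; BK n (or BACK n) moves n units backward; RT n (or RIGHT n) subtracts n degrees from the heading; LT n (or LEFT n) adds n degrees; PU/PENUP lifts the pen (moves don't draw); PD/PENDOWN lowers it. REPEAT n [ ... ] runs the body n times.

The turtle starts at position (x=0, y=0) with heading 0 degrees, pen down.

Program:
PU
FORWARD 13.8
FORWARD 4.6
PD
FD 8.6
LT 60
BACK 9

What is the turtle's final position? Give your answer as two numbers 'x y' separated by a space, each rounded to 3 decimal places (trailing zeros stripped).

Answer: 22.5 -7.794

Derivation:
Executing turtle program step by step:
Start: pos=(0,0), heading=0, pen down
PU: pen up
FD 13.8: (0,0) -> (13.8,0) [heading=0, move]
FD 4.6: (13.8,0) -> (18.4,0) [heading=0, move]
PD: pen down
FD 8.6: (18.4,0) -> (27,0) [heading=0, draw]
LT 60: heading 0 -> 60
BK 9: (27,0) -> (22.5,-7.794) [heading=60, draw]
Final: pos=(22.5,-7.794), heading=60, 2 segment(s) drawn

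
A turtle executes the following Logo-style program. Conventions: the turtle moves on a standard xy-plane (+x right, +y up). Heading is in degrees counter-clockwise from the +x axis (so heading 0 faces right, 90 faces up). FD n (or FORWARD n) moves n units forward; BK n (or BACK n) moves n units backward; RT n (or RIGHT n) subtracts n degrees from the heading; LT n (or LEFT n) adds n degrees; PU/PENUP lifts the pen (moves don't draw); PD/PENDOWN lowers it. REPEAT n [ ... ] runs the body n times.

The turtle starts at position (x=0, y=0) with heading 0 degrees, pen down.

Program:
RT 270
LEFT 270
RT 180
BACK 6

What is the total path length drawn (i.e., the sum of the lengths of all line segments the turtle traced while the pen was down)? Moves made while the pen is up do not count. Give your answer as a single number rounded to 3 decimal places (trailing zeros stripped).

Answer: 6

Derivation:
Executing turtle program step by step:
Start: pos=(0,0), heading=0, pen down
RT 270: heading 0 -> 90
LT 270: heading 90 -> 0
RT 180: heading 0 -> 180
BK 6: (0,0) -> (6,0) [heading=180, draw]
Final: pos=(6,0), heading=180, 1 segment(s) drawn

Segment lengths:
  seg 1: (0,0) -> (6,0), length = 6
Total = 6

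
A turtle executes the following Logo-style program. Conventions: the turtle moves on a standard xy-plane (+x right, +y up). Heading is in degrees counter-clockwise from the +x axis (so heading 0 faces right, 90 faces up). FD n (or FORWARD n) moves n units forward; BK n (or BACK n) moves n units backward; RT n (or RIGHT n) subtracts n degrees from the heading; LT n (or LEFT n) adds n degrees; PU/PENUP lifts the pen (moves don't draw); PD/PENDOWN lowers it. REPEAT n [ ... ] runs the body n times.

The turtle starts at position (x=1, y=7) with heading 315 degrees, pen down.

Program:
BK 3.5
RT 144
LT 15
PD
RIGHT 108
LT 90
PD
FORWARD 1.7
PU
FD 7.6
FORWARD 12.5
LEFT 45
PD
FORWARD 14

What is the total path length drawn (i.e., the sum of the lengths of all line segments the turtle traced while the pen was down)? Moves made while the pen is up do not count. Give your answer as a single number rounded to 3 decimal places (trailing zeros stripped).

Answer: 19.2

Derivation:
Executing turtle program step by step:
Start: pos=(1,7), heading=315, pen down
BK 3.5: (1,7) -> (-1.475,9.475) [heading=315, draw]
RT 144: heading 315 -> 171
LT 15: heading 171 -> 186
PD: pen down
RT 108: heading 186 -> 78
LT 90: heading 78 -> 168
PD: pen down
FD 1.7: (-1.475,9.475) -> (-3.138,9.828) [heading=168, draw]
PU: pen up
FD 7.6: (-3.138,9.828) -> (-10.572,11.408) [heading=168, move]
FD 12.5: (-10.572,11.408) -> (-22.798,14.007) [heading=168, move]
LT 45: heading 168 -> 213
PD: pen down
FD 14: (-22.798,14.007) -> (-34.54,6.382) [heading=213, draw]
Final: pos=(-34.54,6.382), heading=213, 3 segment(s) drawn

Segment lengths:
  seg 1: (1,7) -> (-1.475,9.475), length = 3.5
  seg 2: (-1.475,9.475) -> (-3.138,9.828), length = 1.7
  seg 3: (-22.798,14.007) -> (-34.54,6.382), length = 14
Total = 19.2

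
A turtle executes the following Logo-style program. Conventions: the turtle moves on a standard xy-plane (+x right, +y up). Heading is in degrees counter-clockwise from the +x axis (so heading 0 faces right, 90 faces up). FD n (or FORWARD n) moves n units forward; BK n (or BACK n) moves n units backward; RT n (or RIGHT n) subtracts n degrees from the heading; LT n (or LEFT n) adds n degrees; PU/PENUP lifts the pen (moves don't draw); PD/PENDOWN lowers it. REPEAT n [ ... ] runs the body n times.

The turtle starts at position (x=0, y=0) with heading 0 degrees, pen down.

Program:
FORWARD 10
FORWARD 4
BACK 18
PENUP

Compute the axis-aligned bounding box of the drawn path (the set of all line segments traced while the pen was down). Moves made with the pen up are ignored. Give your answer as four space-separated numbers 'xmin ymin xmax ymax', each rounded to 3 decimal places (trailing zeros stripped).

Answer: -4 0 14 0

Derivation:
Executing turtle program step by step:
Start: pos=(0,0), heading=0, pen down
FD 10: (0,0) -> (10,0) [heading=0, draw]
FD 4: (10,0) -> (14,0) [heading=0, draw]
BK 18: (14,0) -> (-4,0) [heading=0, draw]
PU: pen up
Final: pos=(-4,0), heading=0, 3 segment(s) drawn

Segment endpoints: x in {-4, 0, 10, 14}, y in {0}
xmin=-4, ymin=0, xmax=14, ymax=0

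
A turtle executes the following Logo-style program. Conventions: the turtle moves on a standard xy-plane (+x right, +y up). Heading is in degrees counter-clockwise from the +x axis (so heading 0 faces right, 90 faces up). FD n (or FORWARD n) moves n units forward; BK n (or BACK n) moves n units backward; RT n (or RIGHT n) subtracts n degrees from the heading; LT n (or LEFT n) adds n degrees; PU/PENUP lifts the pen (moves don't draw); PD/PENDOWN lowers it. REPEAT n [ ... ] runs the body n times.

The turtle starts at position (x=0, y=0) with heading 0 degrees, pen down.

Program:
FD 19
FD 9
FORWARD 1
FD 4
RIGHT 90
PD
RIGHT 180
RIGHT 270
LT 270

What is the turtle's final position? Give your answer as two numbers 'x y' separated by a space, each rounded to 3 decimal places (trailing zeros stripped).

Executing turtle program step by step:
Start: pos=(0,0), heading=0, pen down
FD 19: (0,0) -> (19,0) [heading=0, draw]
FD 9: (19,0) -> (28,0) [heading=0, draw]
FD 1: (28,0) -> (29,0) [heading=0, draw]
FD 4: (29,0) -> (33,0) [heading=0, draw]
RT 90: heading 0 -> 270
PD: pen down
RT 180: heading 270 -> 90
RT 270: heading 90 -> 180
LT 270: heading 180 -> 90
Final: pos=(33,0), heading=90, 4 segment(s) drawn

Answer: 33 0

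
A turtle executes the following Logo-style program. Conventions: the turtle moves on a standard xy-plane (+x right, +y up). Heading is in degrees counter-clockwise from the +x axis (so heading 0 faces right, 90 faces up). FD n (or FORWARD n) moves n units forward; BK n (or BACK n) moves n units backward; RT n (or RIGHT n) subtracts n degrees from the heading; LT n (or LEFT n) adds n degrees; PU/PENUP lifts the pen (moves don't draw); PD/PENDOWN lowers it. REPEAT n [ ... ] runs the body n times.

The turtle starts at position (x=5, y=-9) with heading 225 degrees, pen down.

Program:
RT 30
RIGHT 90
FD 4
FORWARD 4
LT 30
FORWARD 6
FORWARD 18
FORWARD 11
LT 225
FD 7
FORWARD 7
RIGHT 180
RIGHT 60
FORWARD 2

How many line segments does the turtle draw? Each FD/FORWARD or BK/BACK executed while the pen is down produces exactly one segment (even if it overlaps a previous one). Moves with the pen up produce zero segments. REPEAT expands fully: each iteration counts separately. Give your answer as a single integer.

Answer: 8

Derivation:
Executing turtle program step by step:
Start: pos=(5,-9), heading=225, pen down
RT 30: heading 225 -> 195
RT 90: heading 195 -> 105
FD 4: (5,-9) -> (3.965,-5.136) [heading=105, draw]
FD 4: (3.965,-5.136) -> (2.929,-1.273) [heading=105, draw]
LT 30: heading 105 -> 135
FD 6: (2.929,-1.273) -> (-1.313,2.97) [heading=135, draw]
FD 18: (-1.313,2.97) -> (-14.041,15.698) [heading=135, draw]
FD 11: (-14.041,15.698) -> (-21.819,23.476) [heading=135, draw]
LT 225: heading 135 -> 0
FD 7: (-21.819,23.476) -> (-14.819,23.476) [heading=0, draw]
FD 7: (-14.819,23.476) -> (-7.819,23.476) [heading=0, draw]
RT 180: heading 0 -> 180
RT 60: heading 180 -> 120
FD 2: (-7.819,23.476) -> (-8.819,25.208) [heading=120, draw]
Final: pos=(-8.819,25.208), heading=120, 8 segment(s) drawn
Segments drawn: 8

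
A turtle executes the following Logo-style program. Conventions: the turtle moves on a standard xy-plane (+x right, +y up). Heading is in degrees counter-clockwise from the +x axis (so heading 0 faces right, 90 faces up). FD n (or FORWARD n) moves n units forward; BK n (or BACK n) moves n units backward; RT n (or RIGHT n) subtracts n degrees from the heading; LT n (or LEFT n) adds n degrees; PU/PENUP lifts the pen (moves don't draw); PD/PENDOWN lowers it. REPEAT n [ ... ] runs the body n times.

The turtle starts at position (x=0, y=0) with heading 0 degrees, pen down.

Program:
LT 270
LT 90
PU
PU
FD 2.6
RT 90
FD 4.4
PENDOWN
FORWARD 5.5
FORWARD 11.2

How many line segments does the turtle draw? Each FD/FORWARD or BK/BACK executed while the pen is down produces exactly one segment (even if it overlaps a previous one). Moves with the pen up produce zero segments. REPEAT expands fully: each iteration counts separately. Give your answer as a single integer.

Executing turtle program step by step:
Start: pos=(0,0), heading=0, pen down
LT 270: heading 0 -> 270
LT 90: heading 270 -> 0
PU: pen up
PU: pen up
FD 2.6: (0,0) -> (2.6,0) [heading=0, move]
RT 90: heading 0 -> 270
FD 4.4: (2.6,0) -> (2.6,-4.4) [heading=270, move]
PD: pen down
FD 5.5: (2.6,-4.4) -> (2.6,-9.9) [heading=270, draw]
FD 11.2: (2.6,-9.9) -> (2.6,-21.1) [heading=270, draw]
Final: pos=(2.6,-21.1), heading=270, 2 segment(s) drawn
Segments drawn: 2

Answer: 2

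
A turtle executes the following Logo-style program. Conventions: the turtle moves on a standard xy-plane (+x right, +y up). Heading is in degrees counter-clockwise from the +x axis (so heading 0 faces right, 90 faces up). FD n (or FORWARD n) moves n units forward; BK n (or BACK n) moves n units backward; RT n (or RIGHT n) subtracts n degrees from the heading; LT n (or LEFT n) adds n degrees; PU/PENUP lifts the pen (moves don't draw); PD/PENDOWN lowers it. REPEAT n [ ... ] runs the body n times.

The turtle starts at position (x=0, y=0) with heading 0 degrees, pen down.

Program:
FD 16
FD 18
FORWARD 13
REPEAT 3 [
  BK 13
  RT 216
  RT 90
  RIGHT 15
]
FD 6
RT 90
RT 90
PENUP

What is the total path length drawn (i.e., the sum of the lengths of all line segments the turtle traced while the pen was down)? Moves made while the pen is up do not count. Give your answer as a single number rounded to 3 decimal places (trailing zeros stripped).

Answer: 92

Derivation:
Executing turtle program step by step:
Start: pos=(0,0), heading=0, pen down
FD 16: (0,0) -> (16,0) [heading=0, draw]
FD 18: (16,0) -> (34,0) [heading=0, draw]
FD 13: (34,0) -> (47,0) [heading=0, draw]
REPEAT 3 [
  -- iteration 1/3 --
  BK 13: (47,0) -> (34,0) [heading=0, draw]
  RT 216: heading 0 -> 144
  RT 90: heading 144 -> 54
  RT 15: heading 54 -> 39
  -- iteration 2/3 --
  BK 13: (34,0) -> (23.897,-8.181) [heading=39, draw]
  RT 216: heading 39 -> 183
  RT 90: heading 183 -> 93
  RT 15: heading 93 -> 78
  -- iteration 3/3 --
  BK 13: (23.897,-8.181) -> (21.194,-20.897) [heading=78, draw]
  RT 216: heading 78 -> 222
  RT 90: heading 222 -> 132
  RT 15: heading 132 -> 117
]
FD 6: (21.194,-20.897) -> (18.47,-15.551) [heading=117, draw]
RT 90: heading 117 -> 27
RT 90: heading 27 -> 297
PU: pen up
Final: pos=(18.47,-15.551), heading=297, 7 segment(s) drawn

Segment lengths:
  seg 1: (0,0) -> (16,0), length = 16
  seg 2: (16,0) -> (34,0), length = 18
  seg 3: (34,0) -> (47,0), length = 13
  seg 4: (47,0) -> (34,0), length = 13
  seg 5: (34,0) -> (23.897,-8.181), length = 13
  seg 6: (23.897,-8.181) -> (21.194,-20.897), length = 13
  seg 7: (21.194,-20.897) -> (18.47,-15.551), length = 6
Total = 92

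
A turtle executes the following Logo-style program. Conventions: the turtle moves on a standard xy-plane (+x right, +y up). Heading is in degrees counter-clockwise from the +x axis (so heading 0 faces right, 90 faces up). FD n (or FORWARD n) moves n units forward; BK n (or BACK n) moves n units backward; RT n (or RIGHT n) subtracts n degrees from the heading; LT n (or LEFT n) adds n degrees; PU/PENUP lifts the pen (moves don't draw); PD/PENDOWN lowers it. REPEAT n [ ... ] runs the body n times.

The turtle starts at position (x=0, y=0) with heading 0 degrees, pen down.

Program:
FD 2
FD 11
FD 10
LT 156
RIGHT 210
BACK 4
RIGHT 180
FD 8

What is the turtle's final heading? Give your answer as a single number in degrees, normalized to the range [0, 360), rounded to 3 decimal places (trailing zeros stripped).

Answer: 126

Derivation:
Executing turtle program step by step:
Start: pos=(0,0), heading=0, pen down
FD 2: (0,0) -> (2,0) [heading=0, draw]
FD 11: (2,0) -> (13,0) [heading=0, draw]
FD 10: (13,0) -> (23,0) [heading=0, draw]
LT 156: heading 0 -> 156
RT 210: heading 156 -> 306
BK 4: (23,0) -> (20.649,3.236) [heading=306, draw]
RT 180: heading 306 -> 126
FD 8: (20.649,3.236) -> (15.947,9.708) [heading=126, draw]
Final: pos=(15.947,9.708), heading=126, 5 segment(s) drawn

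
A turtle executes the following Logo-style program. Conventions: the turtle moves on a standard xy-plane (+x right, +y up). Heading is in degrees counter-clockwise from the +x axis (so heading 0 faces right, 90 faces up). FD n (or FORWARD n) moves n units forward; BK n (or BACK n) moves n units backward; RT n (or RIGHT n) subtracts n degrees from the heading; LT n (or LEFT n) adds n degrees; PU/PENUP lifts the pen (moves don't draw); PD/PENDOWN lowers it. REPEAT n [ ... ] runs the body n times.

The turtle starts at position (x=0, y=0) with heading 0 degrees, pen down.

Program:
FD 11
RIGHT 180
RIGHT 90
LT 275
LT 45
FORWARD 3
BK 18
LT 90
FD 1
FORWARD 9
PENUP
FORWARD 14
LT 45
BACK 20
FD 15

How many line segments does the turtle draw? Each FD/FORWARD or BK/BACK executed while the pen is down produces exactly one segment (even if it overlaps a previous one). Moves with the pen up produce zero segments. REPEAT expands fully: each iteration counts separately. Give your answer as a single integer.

Executing turtle program step by step:
Start: pos=(0,0), heading=0, pen down
FD 11: (0,0) -> (11,0) [heading=0, draw]
RT 180: heading 0 -> 180
RT 90: heading 180 -> 90
LT 275: heading 90 -> 5
LT 45: heading 5 -> 50
FD 3: (11,0) -> (12.928,2.298) [heading=50, draw]
BK 18: (12.928,2.298) -> (1.358,-11.491) [heading=50, draw]
LT 90: heading 50 -> 140
FD 1: (1.358,-11.491) -> (0.592,-10.848) [heading=140, draw]
FD 9: (0.592,-10.848) -> (-6.302,-5.063) [heading=140, draw]
PU: pen up
FD 14: (-6.302,-5.063) -> (-17.027,3.936) [heading=140, move]
LT 45: heading 140 -> 185
BK 20: (-17.027,3.936) -> (2.897,5.679) [heading=185, move]
FD 15: (2.897,5.679) -> (-12.046,4.372) [heading=185, move]
Final: pos=(-12.046,4.372), heading=185, 5 segment(s) drawn
Segments drawn: 5

Answer: 5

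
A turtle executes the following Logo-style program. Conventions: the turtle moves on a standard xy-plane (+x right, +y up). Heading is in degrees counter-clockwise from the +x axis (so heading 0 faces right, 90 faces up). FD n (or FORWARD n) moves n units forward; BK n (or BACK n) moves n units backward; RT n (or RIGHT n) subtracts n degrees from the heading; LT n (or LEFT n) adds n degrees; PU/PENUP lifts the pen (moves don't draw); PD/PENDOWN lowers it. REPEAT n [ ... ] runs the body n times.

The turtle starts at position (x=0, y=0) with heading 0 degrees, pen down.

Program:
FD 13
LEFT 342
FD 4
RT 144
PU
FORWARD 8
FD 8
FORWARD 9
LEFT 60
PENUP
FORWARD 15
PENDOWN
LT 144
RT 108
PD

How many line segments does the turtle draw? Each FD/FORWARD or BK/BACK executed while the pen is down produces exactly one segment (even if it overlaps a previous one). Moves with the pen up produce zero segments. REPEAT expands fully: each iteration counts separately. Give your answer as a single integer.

Answer: 2

Derivation:
Executing turtle program step by step:
Start: pos=(0,0), heading=0, pen down
FD 13: (0,0) -> (13,0) [heading=0, draw]
LT 342: heading 0 -> 342
FD 4: (13,0) -> (16.804,-1.236) [heading=342, draw]
RT 144: heading 342 -> 198
PU: pen up
FD 8: (16.804,-1.236) -> (9.196,-3.708) [heading=198, move]
FD 8: (9.196,-3.708) -> (1.587,-6.18) [heading=198, move]
FD 9: (1.587,-6.18) -> (-6.972,-8.961) [heading=198, move]
LT 60: heading 198 -> 258
PU: pen up
FD 15: (-6.972,-8.961) -> (-10.091,-23.634) [heading=258, move]
PD: pen down
LT 144: heading 258 -> 42
RT 108: heading 42 -> 294
PD: pen down
Final: pos=(-10.091,-23.634), heading=294, 2 segment(s) drawn
Segments drawn: 2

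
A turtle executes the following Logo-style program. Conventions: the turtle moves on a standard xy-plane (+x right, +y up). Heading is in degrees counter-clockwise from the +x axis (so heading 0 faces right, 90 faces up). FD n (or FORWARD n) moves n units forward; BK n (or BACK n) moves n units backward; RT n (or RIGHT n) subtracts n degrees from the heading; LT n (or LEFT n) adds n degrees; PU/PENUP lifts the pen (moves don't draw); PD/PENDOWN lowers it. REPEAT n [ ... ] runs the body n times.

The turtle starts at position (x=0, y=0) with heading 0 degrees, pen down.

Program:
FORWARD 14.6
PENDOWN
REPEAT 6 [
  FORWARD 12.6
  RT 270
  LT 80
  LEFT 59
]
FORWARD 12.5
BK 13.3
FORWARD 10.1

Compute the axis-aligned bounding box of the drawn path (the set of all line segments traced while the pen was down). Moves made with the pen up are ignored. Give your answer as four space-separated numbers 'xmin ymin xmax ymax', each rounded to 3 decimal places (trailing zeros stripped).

Answer: 0 -9.509 27.747 4.783

Derivation:
Executing turtle program step by step:
Start: pos=(0,0), heading=0, pen down
FD 14.6: (0,0) -> (14.6,0) [heading=0, draw]
PD: pen down
REPEAT 6 [
  -- iteration 1/6 --
  FD 12.6: (14.6,0) -> (27.2,0) [heading=0, draw]
  RT 270: heading 0 -> 90
  LT 80: heading 90 -> 170
  LT 59: heading 170 -> 229
  -- iteration 2/6 --
  FD 12.6: (27.2,0) -> (18.934,-9.509) [heading=229, draw]
  RT 270: heading 229 -> 319
  LT 80: heading 319 -> 39
  LT 59: heading 39 -> 98
  -- iteration 3/6 --
  FD 12.6: (18.934,-9.509) -> (17.18,2.968) [heading=98, draw]
  RT 270: heading 98 -> 188
  LT 80: heading 188 -> 268
  LT 59: heading 268 -> 327
  -- iteration 4/6 --
  FD 12.6: (17.18,2.968) -> (27.747,-3.894) [heading=327, draw]
  RT 270: heading 327 -> 57
  LT 80: heading 57 -> 137
  LT 59: heading 137 -> 196
  -- iteration 5/6 --
  FD 12.6: (27.747,-3.894) -> (15.635,-7.367) [heading=196, draw]
  RT 270: heading 196 -> 286
  LT 80: heading 286 -> 6
  LT 59: heading 6 -> 65
  -- iteration 6/6 --
  FD 12.6: (15.635,-7.367) -> (20.96,4.052) [heading=65, draw]
  RT 270: heading 65 -> 155
  LT 80: heading 155 -> 235
  LT 59: heading 235 -> 294
]
FD 12.5: (20.96,4.052) -> (26.045,-7.367) [heading=294, draw]
BK 13.3: (26.045,-7.367) -> (20.635,4.783) [heading=294, draw]
FD 10.1: (20.635,4.783) -> (24.743,-4.444) [heading=294, draw]
Final: pos=(24.743,-4.444), heading=294, 10 segment(s) drawn

Segment endpoints: x in {0, 14.6, 15.635, 17.18, 18.934, 20.635, 20.96, 24.743, 26.045, 27.2, 27.747}, y in {-9.509, -7.367, -7.367, -4.444, -3.894, 0, 2.968, 4.052, 4.783}
xmin=0, ymin=-9.509, xmax=27.747, ymax=4.783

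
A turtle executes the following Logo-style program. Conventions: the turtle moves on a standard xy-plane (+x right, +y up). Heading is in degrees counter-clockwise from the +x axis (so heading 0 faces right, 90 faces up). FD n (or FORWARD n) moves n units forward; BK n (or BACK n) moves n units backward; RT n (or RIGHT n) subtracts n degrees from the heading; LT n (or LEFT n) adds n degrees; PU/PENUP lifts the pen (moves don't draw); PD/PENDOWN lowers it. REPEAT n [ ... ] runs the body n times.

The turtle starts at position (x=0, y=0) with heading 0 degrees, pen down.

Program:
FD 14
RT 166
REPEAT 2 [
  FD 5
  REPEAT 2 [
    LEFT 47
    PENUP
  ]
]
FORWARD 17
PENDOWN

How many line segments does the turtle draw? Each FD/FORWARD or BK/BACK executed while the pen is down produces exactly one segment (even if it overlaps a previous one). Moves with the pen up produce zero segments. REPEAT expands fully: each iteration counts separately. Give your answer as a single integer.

Answer: 2

Derivation:
Executing turtle program step by step:
Start: pos=(0,0), heading=0, pen down
FD 14: (0,0) -> (14,0) [heading=0, draw]
RT 166: heading 0 -> 194
REPEAT 2 [
  -- iteration 1/2 --
  FD 5: (14,0) -> (9.149,-1.21) [heading=194, draw]
  REPEAT 2 [
    -- iteration 1/2 --
    LT 47: heading 194 -> 241
    PU: pen up
    -- iteration 2/2 --
    LT 47: heading 241 -> 288
    PU: pen up
  ]
  -- iteration 2/2 --
  FD 5: (9.149,-1.21) -> (10.694,-5.965) [heading=288, move]
  REPEAT 2 [
    -- iteration 1/2 --
    LT 47: heading 288 -> 335
    PU: pen up
    -- iteration 2/2 --
    LT 47: heading 335 -> 22
    PU: pen up
  ]
]
FD 17: (10.694,-5.965) -> (26.456,0.403) [heading=22, move]
PD: pen down
Final: pos=(26.456,0.403), heading=22, 2 segment(s) drawn
Segments drawn: 2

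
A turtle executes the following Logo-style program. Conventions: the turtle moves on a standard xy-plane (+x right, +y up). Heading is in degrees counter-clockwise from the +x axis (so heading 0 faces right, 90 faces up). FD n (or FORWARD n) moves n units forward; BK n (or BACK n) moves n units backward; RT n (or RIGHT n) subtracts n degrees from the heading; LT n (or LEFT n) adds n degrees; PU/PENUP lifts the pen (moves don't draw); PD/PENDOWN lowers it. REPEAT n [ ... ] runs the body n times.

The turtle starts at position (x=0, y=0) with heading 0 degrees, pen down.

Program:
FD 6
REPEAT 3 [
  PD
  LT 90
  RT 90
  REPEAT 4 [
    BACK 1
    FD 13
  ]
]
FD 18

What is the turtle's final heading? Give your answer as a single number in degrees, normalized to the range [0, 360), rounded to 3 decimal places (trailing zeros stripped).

Executing turtle program step by step:
Start: pos=(0,0), heading=0, pen down
FD 6: (0,0) -> (6,0) [heading=0, draw]
REPEAT 3 [
  -- iteration 1/3 --
  PD: pen down
  LT 90: heading 0 -> 90
  RT 90: heading 90 -> 0
  REPEAT 4 [
    -- iteration 1/4 --
    BK 1: (6,0) -> (5,0) [heading=0, draw]
    FD 13: (5,0) -> (18,0) [heading=0, draw]
    -- iteration 2/4 --
    BK 1: (18,0) -> (17,0) [heading=0, draw]
    FD 13: (17,0) -> (30,0) [heading=0, draw]
    -- iteration 3/4 --
    BK 1: (30,0) -> (29,0) [heading=0, draw]
    FD 13: (29,0) -> (42,0) [heading=0, draw]
    -- iteration 4/4 --
    BK 1: (42,0) -> (41,0) [heading=0, draw]
    FD 13: (41,0) -> (54,0) [heading=0, draw]
  ]
  -- iteration 2/3 --
  PD: pen down
  LT 90: heading 0 -> 90
  RT 90: heading 90 -> 0
  REPEAT 4 [
    -- iteration 1/4 --
    BK 1: (54,0) -> (53,0) [heading=0, draw]
    FD 13: (53,0) -> (66,0) [heading=0, draw]
    -- iteration 2/4 --
    BK 1: (66,0) -> (65,0) [heading=0, draw]
    FD 13: (65,0) -> (78,0) [heading=0, draw]
    -- iteration 3/4 --
    BK 1: (78,0) -> (77,0) [heading=0, draw]
    FD 13: (77,0) -> (90,0) [heading=0, draw]
    -- iteration 4/4 --
    BK 1: (90,0) -> (89,0) [heading=0, draw]
    FD 13: (89,0) -> (102,0) [heading=0, draw]
  ]
  -- iteration 3/3 --
  PD: pen down
  LT 90: heading 0 -> 90
  RT 90: heading 90 -> 0
  REPEAT 4 [
    -- iteration 1/4 --
    BK 1: (102,0) -> (101,0) [heading=0, draw]
    FD 13: (101,0) -> (114,0) [heading=0, draw]
    -- iteration 2/4 --
    BK 1: (114,0) -> (113,0) [heading=0, draw]
    FD 13: (113,0) -> (126,0) [heading=0, draw]
    -- iteration 3/4 --
    BK 1: (126,0) -> (125,0) [heading=0, draw]
    FD 13: (125,0) -> (138,0) [heading=0, draw]
    -- iteration 4/4 --
    BK 1: (138,0) -> (137,0) [heading=0, draw]
    FD 13: (137,0) -> (150,0) [heading=0, draw]
  ]
]
FD 18: (150,0) -> (168,0) [heading=0, draw]
Final: pos=(168,0), heading=0, 26 segment(s) drawn

Answer: 0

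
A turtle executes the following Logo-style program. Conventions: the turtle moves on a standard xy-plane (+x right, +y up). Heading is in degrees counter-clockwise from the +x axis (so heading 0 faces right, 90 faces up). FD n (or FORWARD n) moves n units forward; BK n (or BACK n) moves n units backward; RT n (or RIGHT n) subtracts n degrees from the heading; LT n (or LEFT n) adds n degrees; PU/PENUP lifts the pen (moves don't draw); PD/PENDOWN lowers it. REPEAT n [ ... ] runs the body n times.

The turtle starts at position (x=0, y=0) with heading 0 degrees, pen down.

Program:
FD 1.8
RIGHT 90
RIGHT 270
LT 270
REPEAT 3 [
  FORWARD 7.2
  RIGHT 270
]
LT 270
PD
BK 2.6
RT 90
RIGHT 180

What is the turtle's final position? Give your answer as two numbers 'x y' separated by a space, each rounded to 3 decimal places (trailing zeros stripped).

Answer: 9 -2.6

Derivation:
Executing turtle program step by step:
Start: pos=(0,0), heading=0, pen down
FD 1.8: (0,0) -> (1.8,0) [heading=0, draw]
RT 90: heading 0 -> 270
RT 270: heading 270 -> 0
LT 270: heading 0 -> 270
REPEAT 3 [
  -- iteration 1/3 --
  FD 7.2: (1.8,0) -> (1.8,-7.2) [heading=270, draw]
  RT 270: heading 270 -> 0
  -- iteration 2/3 --
  FD 7.2: (1.8,-7.2) -> (9,-7.2) [heading=0, draw]
  RT 270: heading 0 -> 90
  -- iteration 3/3 --
  FD 7.2: (9,-7.2) -> (9,0) [heading=90, draw]
  RT 270: heading 90 -> 180
]
LT 270: heading 180 -> 90
PD: pen down
BK 2.6: (9,0) -> (9,-2.6) [heading=90, draw]
RT 90: heading 90 -> 0
RT 180: heading 0 -> 180
Final: pos=(9,-2.6), heading=180, 5 segment(s) drawn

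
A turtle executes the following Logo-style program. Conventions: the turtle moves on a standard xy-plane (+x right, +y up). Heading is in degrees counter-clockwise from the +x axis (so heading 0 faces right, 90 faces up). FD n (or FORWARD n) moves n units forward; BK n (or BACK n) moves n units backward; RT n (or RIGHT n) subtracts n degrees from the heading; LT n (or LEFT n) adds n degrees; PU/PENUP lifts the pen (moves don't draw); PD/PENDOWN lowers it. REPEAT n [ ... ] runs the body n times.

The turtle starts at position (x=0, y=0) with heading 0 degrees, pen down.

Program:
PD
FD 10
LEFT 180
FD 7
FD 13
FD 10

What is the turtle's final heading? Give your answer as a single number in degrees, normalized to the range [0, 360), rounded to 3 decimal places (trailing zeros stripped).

Executing turtle program step by step:
Start: pos=(0,0), heading=0, pen down
PD: pen down
FD 10: (0,0) -> (10,0) [heading=0, draw]
LT 180: heading 0 -> 180
FD 7: (10,0) -> (3,0) [heading=180, draw]
FD 13: (3,0) -> (-10,0) [heading=180, draw]
FD 10: (-10,0) -> (-20,0) [heading=180, draw]
Final: pos=(-20,0), heading=180, 4 segment(s) drawn

Answer: 180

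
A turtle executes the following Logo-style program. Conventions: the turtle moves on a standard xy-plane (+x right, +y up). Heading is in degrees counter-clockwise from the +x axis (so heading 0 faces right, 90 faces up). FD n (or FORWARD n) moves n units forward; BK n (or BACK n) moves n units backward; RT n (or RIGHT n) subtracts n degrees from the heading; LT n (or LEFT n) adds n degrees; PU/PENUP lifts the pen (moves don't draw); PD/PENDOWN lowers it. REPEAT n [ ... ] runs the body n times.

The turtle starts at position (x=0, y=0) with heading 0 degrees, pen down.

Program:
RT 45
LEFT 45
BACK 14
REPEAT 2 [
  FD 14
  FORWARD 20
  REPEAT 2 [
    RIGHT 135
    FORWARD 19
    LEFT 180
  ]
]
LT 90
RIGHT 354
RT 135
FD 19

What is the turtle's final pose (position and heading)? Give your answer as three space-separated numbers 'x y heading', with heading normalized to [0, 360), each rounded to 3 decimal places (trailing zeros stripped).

Executing turtle program step by step:
Start: pos=(0,0), heading=0, pen down
RT 45: heading 0 -> 315
LT 45: heading 315 -> 0
BK 14: (0,0) -> (-14,0) [heading=0, draw]
REPEAT 2 [
  -- iteration 1/2 --
  FD 14: (-14,0) -> (0,0) [heading=0, draw]
  FD 20: (0,0) -> (20,0) [heading=0, draw]
  REPEAT 2 [
    -- iteration 1/2 --
    RT 135: heading 0 -> 225
    FD 19: (20,0) -> (6.565,-13.435) [heading=225, draw]
    LT 180: heading 225 -> 45
    -- iteration 2/2 --
    RT 135: heading 45 -> 270
    FD 19: (6.565,-13.435) -> (6.565,-32.435) [heading=270, draw]
    LT 180: heading 270 -> 90
  ]
  -- iteration 2/2 --
  FD 14: (6.565,-32.435) -> (6.565,-18.435) [heading=90, draw]
  FD 20: (6.565,-18.435) -> (6.565,1.565) [heading=90, draw]
  REPEAT 2 [
    -- iteration 1/2 --
    RT 135: heading 90 -> 315
    FD 19: (6.565,1.565) -> (20,-11.87) [heading=315, draw]
    LT 180: heading 315 -> 135
    -- iteration 2/2 --
    RT 135: heading 135 -> 0
    FD 19: (20,-11.87) -> (39,-11.87) [heading=0, draw]
    LT 180: heading 0 -> 180
  ]
]
LT 90: heading 180 -> 270
RT 354: heading 270 -> 276
RT 135: heading 276 -> 141
FD 19: (39,-11.87) -> (24.234,0.087) [heading=141, draw]
Final: pos=(24.234,0.087), heading=141, 10 segment(s) drawn

Answer: 24.234 0.087 141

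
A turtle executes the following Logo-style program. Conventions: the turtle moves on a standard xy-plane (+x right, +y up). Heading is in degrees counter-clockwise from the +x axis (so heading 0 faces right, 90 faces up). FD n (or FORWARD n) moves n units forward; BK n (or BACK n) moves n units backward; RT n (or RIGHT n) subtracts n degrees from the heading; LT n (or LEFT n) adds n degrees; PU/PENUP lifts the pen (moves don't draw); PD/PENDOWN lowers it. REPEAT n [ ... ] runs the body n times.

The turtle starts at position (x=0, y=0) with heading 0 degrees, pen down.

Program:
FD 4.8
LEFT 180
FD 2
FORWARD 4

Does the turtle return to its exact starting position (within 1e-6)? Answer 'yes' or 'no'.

Executing turtle program step by step:
Start: pos=(0,0), heading=0, pen down
FD 4.8: (0,0) -> (4.8,0) [heading=0, draw]
LT 180: heading 0 -> 180
FD 2: (4.8,0) -> (2.8,0) [heading=180, draw]
FD 4: (2.8,0) -> (-1.2,0) [heading=180, draw]
Final: pos=(-1.2,0), heading=180, 3 segment(s) drawn

Start position: (0, 0)
Final position: (-1.2, 0)
Distance = 1.2; >= 1e-6 -> NOT closed

Answer: no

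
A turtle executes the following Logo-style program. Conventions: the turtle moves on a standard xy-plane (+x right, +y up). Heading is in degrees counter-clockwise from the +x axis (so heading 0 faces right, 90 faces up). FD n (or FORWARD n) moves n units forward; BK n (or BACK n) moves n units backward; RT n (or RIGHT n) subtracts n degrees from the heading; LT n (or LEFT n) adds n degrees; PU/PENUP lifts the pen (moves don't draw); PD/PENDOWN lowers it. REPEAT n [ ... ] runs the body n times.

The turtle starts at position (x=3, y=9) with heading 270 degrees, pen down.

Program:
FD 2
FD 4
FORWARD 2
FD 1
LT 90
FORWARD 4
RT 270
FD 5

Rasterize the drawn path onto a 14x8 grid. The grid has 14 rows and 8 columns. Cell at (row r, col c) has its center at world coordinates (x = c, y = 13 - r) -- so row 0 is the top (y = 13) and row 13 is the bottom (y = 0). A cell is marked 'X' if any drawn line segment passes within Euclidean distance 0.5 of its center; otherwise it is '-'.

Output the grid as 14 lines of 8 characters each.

Segment 0: (3,9) -> (3,7)
Segment 1: (3,7) -> (3,3)
Segment 2: (3,3) -> (3,1)
Segment 3: (3,1) -> (3,0)
Segment 4: (3,0) -> (7,-0)
Segment 5: (7,-0) -> (7,5)

Answer: --------
--------
--------
--------
---X----
---X----
---X----
---X----
---X---X
---X---X
---X---X
---X---X
---X---X
---XXXXX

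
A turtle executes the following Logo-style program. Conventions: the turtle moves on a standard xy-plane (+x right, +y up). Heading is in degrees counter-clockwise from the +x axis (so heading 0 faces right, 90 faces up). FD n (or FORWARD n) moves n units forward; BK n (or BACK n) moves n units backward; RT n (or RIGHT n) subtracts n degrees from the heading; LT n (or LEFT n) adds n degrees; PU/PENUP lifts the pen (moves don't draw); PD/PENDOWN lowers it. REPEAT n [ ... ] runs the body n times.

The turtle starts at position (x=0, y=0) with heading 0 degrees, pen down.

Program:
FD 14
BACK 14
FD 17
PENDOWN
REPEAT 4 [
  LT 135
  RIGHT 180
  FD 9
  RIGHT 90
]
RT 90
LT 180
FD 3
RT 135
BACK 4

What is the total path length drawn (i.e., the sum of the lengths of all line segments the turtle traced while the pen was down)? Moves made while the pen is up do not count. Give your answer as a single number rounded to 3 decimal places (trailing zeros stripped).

Executing turtle program step by step:
Start: pos=(0,0), heading=0, pen down
FD 14: (0,0) -> (14,0) [heading=0, draw]
BK 14: (14,0) -> (0,0) [heading=0, draw]
FD 17: (0,0) -> (17,0) [heading=0, draw]
PD: pen down
REPEAT 4 [
  -- iteration 1/4 --
  LT 135: heading 0 -> 135
  RT 180: heading 135 -> 315
  FD 9: (17,0) -> (23.364,-6.364) [heading=315, draw]
  RT 90: heading 315 -> 225
  -- iteration 2/4 --
  LT 135: heading 225 -> 0
  RT 180: heading 0 -> 180
  FD 9: (23.364,-6.364) -> (14.364,-6.364) [heading=180, draw]
  RT 90: heading 180 -> 90
  -- iteration 3/4 --
  LT 135: heading 90 -> 225
  RT 180: heading 225 -> 45
  FD 9: (14.364,-6.364) -> (20.728,0) [heading=45, draw]
  RT 90: heading 45 -> 315
  -- iteration 4/4 --
  LT 135: heading 315 -> 90
  RT 180: heading 90 -> 270
  FD 9: (20.728,0) -> (20.728,-9) [heading=270, draw]
  RT 90: heading 270 -> 180
]
RT 90: heading 180 -> 90
LT 180: heading 90 -> 270
FD 3: (20.728,-9) -> (20.728,-12) [heading=270, draw]
RT 135: heading 270 -> 135
BK 4: (20.728,-12) -> (23.556,-14.828) [heading=135, draw]
Final: pos=(23.556,-14.828), heading=135, 9 segment(s) drawn

Segment lengths:
  seg 1: (0,0) -> (14,0), length = 14
  seg 2: (14,0) -> (0,0), length = 14
  seg 3: (0,0) -> (17,0), length = 17
  seg 4: (17,0) -> (23.364,-6.364), length = 9
  seg 5: (23.364,-6.364) -> (14.364,-6.364), length = 9
  seg 6: (14.364,-6.364) -> (20.728,0), length = 9
  seg 7: (20.728,0) -> (20.728,-9), length = 9
  seg 8: (20.728,-9) -> (20.728,-12), length = 3
  seg 9: (20.728,-12) -> (23.556,-14.828), length = 4
Total = 88

Answer: 88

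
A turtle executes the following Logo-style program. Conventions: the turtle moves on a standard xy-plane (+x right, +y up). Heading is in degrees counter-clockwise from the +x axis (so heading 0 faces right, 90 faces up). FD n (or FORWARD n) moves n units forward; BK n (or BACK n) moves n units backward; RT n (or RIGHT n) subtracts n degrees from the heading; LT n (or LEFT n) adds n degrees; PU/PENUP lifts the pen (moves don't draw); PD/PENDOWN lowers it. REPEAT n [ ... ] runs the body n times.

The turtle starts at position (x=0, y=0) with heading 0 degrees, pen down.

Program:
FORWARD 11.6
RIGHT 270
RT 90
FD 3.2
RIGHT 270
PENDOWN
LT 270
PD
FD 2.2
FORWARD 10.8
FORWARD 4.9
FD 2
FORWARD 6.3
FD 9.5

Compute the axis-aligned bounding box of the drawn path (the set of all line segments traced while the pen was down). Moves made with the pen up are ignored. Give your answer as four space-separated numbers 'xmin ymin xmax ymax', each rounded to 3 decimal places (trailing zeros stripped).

Answer: 0 0 50.5 0

Derivation:
Executing turtle program step by step:
Start: pos=(0,0), heading=0, pen down
FD 11.6: (0,0) -> (11.6,0) [heading=0, draw]
RT 270: heading 0 -> 90
RT 90: heading 90 -> 0
FD 3.2: (11.6,0) -> (14.8,0) [heading=0, draw]
RT 270: heading 0 -> 90
PD: pen down
LT 270: heading 90 -> 0
PD: pen down
FD 2.2: (14.8,0) -> (17,0) [heading=0, draw]
FD 10.8: (17,0) -> (27.8,0) [heading=0, draw]
FD 4.9: (27.8,0) -> (32.7,0) [heading=0, draw]
FD 2: (32.7,0) -> (34.7,0) [heading=0, draw]
FD 6.3: (34.7,0) -> (41,0) [heading=0, draw]
FD 9.5: (41,0) -> (50.5,0) [heading=0, draw]
Final: pos=(50.5,0), heading=0, 8 segment(s) drawn

Segment endpoints: x in {0, 11.6, 14.8, 17, 27.8, 32.7, 34.7, 41, 50.5}, y in {0, 0, 0, 0, 0, 0, 0, 0}
xmin=0, ymin=0, xmax=50.5, ymax=0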